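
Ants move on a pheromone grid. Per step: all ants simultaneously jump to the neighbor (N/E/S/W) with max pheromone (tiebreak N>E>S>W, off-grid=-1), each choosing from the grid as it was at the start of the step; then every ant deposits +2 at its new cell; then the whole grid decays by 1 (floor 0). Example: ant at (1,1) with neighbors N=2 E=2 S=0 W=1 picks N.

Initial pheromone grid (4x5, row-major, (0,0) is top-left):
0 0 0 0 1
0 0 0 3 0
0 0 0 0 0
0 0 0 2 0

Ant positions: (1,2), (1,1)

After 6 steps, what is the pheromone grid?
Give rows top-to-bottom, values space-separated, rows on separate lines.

After step 1: ants at (1,3),(0,1)
  0 1 0 0 0
  0 0 0 4 0
  0 0 0 0 0
  0 0 0 1 0
After step 2: ants at (0,3),(0,2)
  0 0 1 1 0
  0 0 0 3 0
  0 0 0 0 0
  0 0 0 0 0
After step 3: ants at (1,3),(0,3)
  0 0 0 2 0
  0 0 0 4 0
  0 0 0 0 0
  0 0 0 0 0
After step 4: ants at (0,3),(1,3)
  0 0 0 3 0
  0 0 0 5 0
  0 0 0 0 0
  0 0 0 0 0
After step 5: ants at (1,3),(0,3)
  0 0 0 4 0
  0 0 0 6 0
  0 0 0 0 0
  0 0 0 0 0
After step 6: ants at (0,3),(1,3)
  0 0 0 5 0
  0 0 0 7 0
  0 0 0 0 0
  0 0 0 0 0

0 0 0 5 0
0 0 0 7 0
0 0 0 0 0
0 0 0 0 0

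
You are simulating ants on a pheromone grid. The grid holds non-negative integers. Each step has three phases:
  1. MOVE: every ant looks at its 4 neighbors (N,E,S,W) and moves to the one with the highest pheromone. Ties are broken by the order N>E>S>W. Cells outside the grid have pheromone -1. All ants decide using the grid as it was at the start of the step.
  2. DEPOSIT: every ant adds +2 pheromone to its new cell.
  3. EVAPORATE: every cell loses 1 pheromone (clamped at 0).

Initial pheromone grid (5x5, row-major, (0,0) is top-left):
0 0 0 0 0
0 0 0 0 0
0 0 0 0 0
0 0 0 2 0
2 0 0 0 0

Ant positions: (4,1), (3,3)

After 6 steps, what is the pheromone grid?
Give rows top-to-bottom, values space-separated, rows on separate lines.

After step 1: ants at (4,0),(2,3)
  0 0 0 0 0
  0 0 0 0 0
  0 0 0 1 0
  0 0 0 1 0
  3 0 0 0 0
After step 2: ants at (3,0),(3,3)
  0 0 0 0 0
  0 0 0 0 0
  0 0 0 0 0
  1 0 0 2 0
  2 0 0 0 0
After step 3: ants at (4,0),(2,3)
  0 0 0 0 0
  0 0 0 0 0
  0 0 0 1 0
  0 0 0 1 0
  3 0 0 0 0
After step 4: ants at (3,0),(3,3)
  0 0 0 0 0
  0 0 0 0 0
  0 0 0 0 0
  1 0 0 2 0
  2 0 0 0 0
After step 5: ants at (4,0),(2,3)
  0 0 0 0 0
  0 0 0 0 0
  0 0 0 1 0
  0 0 0 1 0
  3 0 0 0 0
After step 6: ants at (3,0),(3,3)
  0 0 0 0 0
  0 0 0 0 0
  0 0 0 0 0
  1 0 0 2 0
  2 0 0 0 0

0 0 0 0 0
0 0 0 0 0
0 0 0 0 0
1 0 0 2 0
2 0 0 0 0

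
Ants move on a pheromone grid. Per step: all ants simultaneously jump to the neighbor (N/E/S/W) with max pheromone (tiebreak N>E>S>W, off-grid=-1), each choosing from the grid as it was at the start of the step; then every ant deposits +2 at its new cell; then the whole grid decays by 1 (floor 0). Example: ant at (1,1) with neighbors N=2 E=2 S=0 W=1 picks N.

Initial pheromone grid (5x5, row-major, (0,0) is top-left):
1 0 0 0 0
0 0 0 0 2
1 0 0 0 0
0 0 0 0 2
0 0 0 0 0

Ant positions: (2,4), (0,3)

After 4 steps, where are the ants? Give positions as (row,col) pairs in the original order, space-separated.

Step 1: ant0:(2,4)->N->(1,4) | ant1:(0,3)->E->(0,4)
  grid max=3 at (1,4)
Step 2: ant0:(1,4)->N->(0,4) | ant1:(0,4)->S->(1,4)
  grid max=4 at (1,4)
Step 3: ant0:(0,4)->S->(1,4) | ant1:(1,4)->N->(0,4)
  grid max=5 at (1,4)
Step 4: ant0:(1,4)->N->(0,4) | ant1:(0,4)->S->(1,4)
  grid max=6 at (1,4)

(0,4) (1,4)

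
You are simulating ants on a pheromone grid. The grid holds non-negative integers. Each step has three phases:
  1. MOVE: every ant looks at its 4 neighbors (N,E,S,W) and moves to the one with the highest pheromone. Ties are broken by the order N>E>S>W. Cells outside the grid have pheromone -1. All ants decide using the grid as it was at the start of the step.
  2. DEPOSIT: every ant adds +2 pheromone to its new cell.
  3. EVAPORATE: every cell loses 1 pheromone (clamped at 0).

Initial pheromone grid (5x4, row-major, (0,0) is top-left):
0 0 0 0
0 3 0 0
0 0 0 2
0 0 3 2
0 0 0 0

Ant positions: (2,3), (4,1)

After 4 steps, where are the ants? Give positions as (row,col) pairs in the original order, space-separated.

Step 1: ant0:(2,3)->S->(3,3) | ant1:(4,1)->N->(3,1)
  grid max=3 at (3,3)
Step 2: ant0:(3,3)->W->(3,2) | ant1:(3,1)->E->(3,2)
  grid max=5 at (3,2)
Step 3: ant0:(3,2)->E->(3,3) | ant1:(3,2)->E->(3,3)
  grid max=5 at (3,3)
Step 4: ant0:(3,3)->W->(3,2) | ant1:(3,3)->W->(3,2)
  grid max=7 at (3,2)

(3,2) (3,2)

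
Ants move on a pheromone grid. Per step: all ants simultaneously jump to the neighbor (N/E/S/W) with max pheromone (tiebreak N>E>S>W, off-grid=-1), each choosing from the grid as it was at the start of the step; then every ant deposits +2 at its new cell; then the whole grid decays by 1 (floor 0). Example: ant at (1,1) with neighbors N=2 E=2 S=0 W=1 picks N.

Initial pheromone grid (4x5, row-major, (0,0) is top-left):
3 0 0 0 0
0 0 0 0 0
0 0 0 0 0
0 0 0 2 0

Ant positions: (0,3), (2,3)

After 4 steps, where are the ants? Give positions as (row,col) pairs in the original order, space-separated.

Step 1: ant0:(0,3)->E->(0,4) | ant1:(2,3)->S->(3,3)
  grid max=3 at (3,3)
Step 2: ant0:(0,4)->S->(1,4) | ant1:(3,3)->N->(2,3)
  grid max=2 at (3,3)
Step 3: ant0:(1,4)->N->(0,4) | ant1:(2,3)->S->(3,3)
  grid max=3 at (3,3)
Step 4: ant0:(0,4)->S->(1,4) | ant1:(3,3)->N->(2,3)
  grid max=2 at (3,3)

(1,4) (2,3)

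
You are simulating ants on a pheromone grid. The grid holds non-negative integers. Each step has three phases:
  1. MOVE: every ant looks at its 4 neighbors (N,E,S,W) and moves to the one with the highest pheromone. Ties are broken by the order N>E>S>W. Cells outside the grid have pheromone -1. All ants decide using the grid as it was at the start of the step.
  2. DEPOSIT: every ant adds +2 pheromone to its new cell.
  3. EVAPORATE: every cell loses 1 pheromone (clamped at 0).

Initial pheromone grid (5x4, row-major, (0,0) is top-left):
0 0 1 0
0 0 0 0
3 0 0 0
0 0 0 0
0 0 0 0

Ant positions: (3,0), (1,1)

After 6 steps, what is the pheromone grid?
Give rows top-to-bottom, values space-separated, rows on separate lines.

After step 1: ants at (2,0),(0,1)
  0 1 0 0
  0 0 0 0
  4 0 0 0
  0 0 0 0
  0 0 0 0
After step 2: ants at (1,0),(0,2)
  0 0 1 0
  1 0 0 0
  3 0 0 0
  0 0 0 0
  0 0 0 0
After step 3: ants at (2,0),(0,3)
  0 0 0 1
  0 0 0 0
  4 0 0 0
  0 0 0 0
  0 0 0 0
After step 4: ants at (1,0),(1,3)
  0 0 0 0
  1 0 0 1
  3 0 0 0
  0 0 0 0
  0 0 0 0
After step 5: ants at (2,0),(0,3)
  0 0 0 1
  0 0 0 0
  4 0 0 0
  0 0 0 0
  0 0 0 0
After step 6: ants at (1,0),(1,3)
  0 0 0 0
  1 0 0 1
  3 0 0 0
  0 0 0 0
  0 0 0 0

0 0 0 0
1 0 0 1
3 0 0 0
0 0 0 0
0 0 0 0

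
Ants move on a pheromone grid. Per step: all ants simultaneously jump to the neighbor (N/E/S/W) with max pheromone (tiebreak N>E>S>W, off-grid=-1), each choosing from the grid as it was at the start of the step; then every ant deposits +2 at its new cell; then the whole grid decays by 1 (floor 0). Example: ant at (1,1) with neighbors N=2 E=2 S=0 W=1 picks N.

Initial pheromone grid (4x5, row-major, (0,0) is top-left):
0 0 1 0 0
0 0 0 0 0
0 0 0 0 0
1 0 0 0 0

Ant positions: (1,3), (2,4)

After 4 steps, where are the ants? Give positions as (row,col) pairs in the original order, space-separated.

Step 1: ant0:(1,3)->N->(0,3) | ant1:(2,4)->N->(1,4)
  grid max=1 at (0,3)
Step 2: ant0:(0,3)->E->(0,4) | ant1:(1,4)->N->(0,4)
  grid max=3 at (0,4)
Step 3: ant0:(0,4)->S->(1,4) | ant1:(0,4)->S->(1,4)
  grid max=3 at (1,4)
Step 4: ant0:(1,4)->N->(0,4) | ant1:(1,4)->N->(0,4)
  grid max=5 at (0,4)

(0,4) (0,4)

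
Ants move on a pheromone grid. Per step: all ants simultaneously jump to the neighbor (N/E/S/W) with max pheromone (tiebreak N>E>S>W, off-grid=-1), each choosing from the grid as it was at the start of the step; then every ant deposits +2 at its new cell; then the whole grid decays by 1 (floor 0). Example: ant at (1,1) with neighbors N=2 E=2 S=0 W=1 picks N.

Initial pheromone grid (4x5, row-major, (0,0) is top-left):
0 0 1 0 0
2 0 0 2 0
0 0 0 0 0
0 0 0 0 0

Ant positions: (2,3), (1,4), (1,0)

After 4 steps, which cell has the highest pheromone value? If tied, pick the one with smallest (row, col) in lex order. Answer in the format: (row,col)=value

Step 1: ant0:(2,3)->N->(1,3) | ant1:(1,4)->W->(1,3) | ant2:(1,0)->N->(0,0)
  grid max=5 at (1,3)
Step 2: ant0:(1,3)->N->(0,3) | ant1:(1,3)->N->(0,3) | ant2:(0,0)->S->(1,0)
  grid max=4 at (1,3)
Step 3: ant0:(0,3)->S->(1,3) | ant1:(0,3)->S->(1,3) | ant2:(1,0)->N->(0,0)
  grid max=7 at (1,3)
Step 4: ant0:(1,3)->N->(0,3) | ant1:(1,3)->N->(0,3) | ant2:(0,0)->S->(1,0)
  grid max=6 at (1,3)
Final grid:
  0 0 0 5 0
  2 0 0 6 0
  0 0 0 0 0
  0 0 0 0 0
Max pheromone 6 at (1,3)

Answer: (1,3)=6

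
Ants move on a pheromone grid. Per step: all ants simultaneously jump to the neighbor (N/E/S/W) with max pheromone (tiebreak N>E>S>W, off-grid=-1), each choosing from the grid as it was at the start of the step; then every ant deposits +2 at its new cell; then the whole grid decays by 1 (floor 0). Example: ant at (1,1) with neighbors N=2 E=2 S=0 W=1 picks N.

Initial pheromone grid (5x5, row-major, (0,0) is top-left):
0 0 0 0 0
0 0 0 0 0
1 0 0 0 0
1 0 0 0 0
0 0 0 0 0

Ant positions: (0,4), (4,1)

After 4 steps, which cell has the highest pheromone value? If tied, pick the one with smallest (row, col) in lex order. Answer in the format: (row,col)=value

Answer: (0,1)=1

Derivation:
Step 1: ant0:(0,4)->S->(1,4) | ant1:(4,1)->N->(3,1)
  grid max=1 at (1,4)
Step 2: ant0:(1,4)->N->(0,4) | ant1:(3,1)->N->(2,1)
  grid max=1 at (0,4)
Step 3: ant0:(0,4)->S->(1,4) | ant1:(2,1)->N->(1,1)
  grid max=1 at (1,1)
Step 4: ant0:(1,4)->N->(0,4) | ant1:(1,1)->N->(0,1)
  grid max=1 at (0,1)
Final grid:
  0 1 0 0 1
  0 0 0 0 0
  0 0 0 0 0
  0 0 0 0 0
  0 0 0 0 0
Max pheromone 1 at (0,1)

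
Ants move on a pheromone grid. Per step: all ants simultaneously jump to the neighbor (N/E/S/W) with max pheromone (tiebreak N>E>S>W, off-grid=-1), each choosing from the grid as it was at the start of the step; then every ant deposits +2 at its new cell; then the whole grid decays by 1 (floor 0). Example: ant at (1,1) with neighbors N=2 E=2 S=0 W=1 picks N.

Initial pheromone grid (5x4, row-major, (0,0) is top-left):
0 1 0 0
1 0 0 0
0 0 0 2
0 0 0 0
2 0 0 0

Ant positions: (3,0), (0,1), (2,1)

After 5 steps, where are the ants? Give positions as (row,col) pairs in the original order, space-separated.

Step 1: ant0:(3,0)->S->(4,0) | ant1:(0,1)->E->(0,2) | ant2:(2,1)->N->(1,1)
  grid max=3 at (4,0)
Step 2: ant0:(4,0)->N->(3,0) | ant1:(0,2)->E->(0,3) | ant2:(1,1)->N->(0,1)
  grid max=2 at (4,0)
Step 3: ant0:(3,0)->S->(4,0) | ant1:(0,3)->S->(1,3) | ant2:(0,1)->E->(0,2)
  grid max=3 at (4,0)
Step 4: ant0:(4,0)->N->(3,0) | ant1:(1,3)->N->(0,3) | ant2:(0,2)->E->(0,3)
  grid max=3 at (0,3)
Step 5: ant0:(3,0)->S->(4,0) | ant1:(0,3)->S->(1,3) | ant2:(0,3)->S->(1,3)
  grid max=3 at (1,3)

(4,0) (1,3) (1,3)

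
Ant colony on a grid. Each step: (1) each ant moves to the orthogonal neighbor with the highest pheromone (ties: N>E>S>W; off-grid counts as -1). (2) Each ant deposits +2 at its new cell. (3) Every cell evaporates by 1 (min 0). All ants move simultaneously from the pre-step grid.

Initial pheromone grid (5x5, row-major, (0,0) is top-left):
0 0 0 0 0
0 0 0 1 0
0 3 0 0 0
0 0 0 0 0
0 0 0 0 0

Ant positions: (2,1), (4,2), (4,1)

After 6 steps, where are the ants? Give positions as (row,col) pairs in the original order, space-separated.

Step 1: ant0:(2,1)->N->(1,1) | ant1:(4,2)->N->(3,2) | ant2:(4,1)->N->(3,1)
  grid max=2 at (2,1)
Step 2: ant0:(1,1)->S->(2,1) | ant1:(3,2)->W->(3,1) | ant2:(3,1)->N->(2,1)
  grid max=5 at (2,1)
Step 3: ant0:(2,1)->S->(3,1) | ant1:(3,1)->N->(2,1) | ant2:(2,1)->S->(3,1)
  grid max=6 at (2,1)
Step 4: ant0:(3,1)->N->(2,1) | ant1:(2,1)->S->(3,1) | ant2:(3,1)->N->(2,1)
  grid max=9 at (2,1)
Step 5: ant0:(2,1)->S->(3,1) | ant1:(3,1)->N->(2,1) | ant2:(2,1)->S->(3,1)
  grid max=10 at (2,1)
Step 6: ant0:(3,1)->N->(2,1) | ant1:(2,1)->S->(3,1) | ant2:(3,1)->N->(2,1)
  grid max=13 at (2,1)

(2,1) (3,1) (2,1)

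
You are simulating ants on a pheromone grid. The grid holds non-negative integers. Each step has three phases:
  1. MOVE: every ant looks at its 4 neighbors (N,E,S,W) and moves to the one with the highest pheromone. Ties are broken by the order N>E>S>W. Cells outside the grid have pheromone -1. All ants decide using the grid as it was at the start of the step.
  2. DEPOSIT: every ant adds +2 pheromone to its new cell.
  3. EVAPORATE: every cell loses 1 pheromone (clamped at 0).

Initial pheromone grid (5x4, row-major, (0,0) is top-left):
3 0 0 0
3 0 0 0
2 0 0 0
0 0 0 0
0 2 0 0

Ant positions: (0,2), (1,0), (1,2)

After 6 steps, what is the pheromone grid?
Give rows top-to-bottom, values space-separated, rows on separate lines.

After step 1: ants at (0,3),(0,0),(0,2)
  4 0 1 1
  2 0 0 0
  1 0 0 0
  0 0 0 0
  0 1 0 0
After step 2: ants at (0,2),(1,0),(0,3)
  3 0 2 2
  3 0 0 0
  0 0 0 0
  0 0 0 0
  0 0 0 0
After step 3: ants at (0,3),(0,0),(0,2)
  4 0 3 3
  2 0 0 0
  0 0 0 0
  0 0 0 0
  0 0 0 0
After step 4: ants at (0,2),(1,0),(0,3)
  3 0 4 4
  3 0 0 0
  0 0 0 0
  0 0 0 0
  0 0 0 0
After step 5: ants at (0,3),(0,0),(0,2)
  4 0 5 5
  2 0 0 0
  0 0 0 0
  0 0 0 0
  0 0 0 0
After step 6: ants at (0,2),(1,0),(0,3)
  3 0 6 6
  3 0 0 0
  0 0 0 0
  0 0 0 0
  0 0 0 0

3 0 6 6
3 0 0 0
0 0 0 0
0 0 0 0
0 0 0 0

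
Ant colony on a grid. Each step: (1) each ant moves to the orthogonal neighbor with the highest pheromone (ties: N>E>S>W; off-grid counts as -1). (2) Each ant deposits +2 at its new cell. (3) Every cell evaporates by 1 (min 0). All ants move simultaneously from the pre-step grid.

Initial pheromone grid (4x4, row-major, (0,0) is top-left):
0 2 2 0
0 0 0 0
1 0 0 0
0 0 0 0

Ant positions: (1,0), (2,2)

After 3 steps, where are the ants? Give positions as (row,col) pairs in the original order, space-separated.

Step 1: ant0:(1,0)->S->(2,0) | ant1:(2,2)->N->(1,2)
  grid max=2 at (2,0)
Step 2: ant0:(2,0)->N->(1,0) | ant1:(1,2)->N->(0,2)
  grid max=2 at (0,2)
Step 3: ant0:(1,0)->S->(2,0) | ant1:(0,2)->E->(0,3)
  grid max=2 at (2,0)

(2,0) (0,3)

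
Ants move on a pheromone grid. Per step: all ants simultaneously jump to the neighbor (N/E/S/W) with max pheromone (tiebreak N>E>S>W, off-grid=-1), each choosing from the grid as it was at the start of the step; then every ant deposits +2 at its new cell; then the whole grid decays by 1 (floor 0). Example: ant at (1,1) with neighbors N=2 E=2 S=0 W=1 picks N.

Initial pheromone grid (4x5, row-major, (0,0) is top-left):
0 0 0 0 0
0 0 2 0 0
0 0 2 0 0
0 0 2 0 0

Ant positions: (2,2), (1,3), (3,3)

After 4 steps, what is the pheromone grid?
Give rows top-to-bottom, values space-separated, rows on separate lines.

After step 1: ants at (1,2),(1,2),(3,2)
  0 0 0 0 0
  0 0 5 0 0
  0 0 1 0 0
  0 0 3 0 0
After step 2: ants at (2,2),(2,2),(2,2)
  0 0 0 0 0
  0 0 4 0 0
  0 0 6 0 0
  0 0 2 0 0
After step 3: ants at (1,2),(1,2),(1,2)
  0 0 0 0 0
  0 0 9 0 0
  0 0 5 0 0
  0 0 1 0 0
After step 4: ants at (2,2),(2,2),(2,2)
  0 0 0 0 0
  0 0 8 0 0
  0 0 10 0 0
  0 0 0 0 0

0 0 0 0 0
0 0 8 0 0
0 0 10 0 0
0 0 0 0 0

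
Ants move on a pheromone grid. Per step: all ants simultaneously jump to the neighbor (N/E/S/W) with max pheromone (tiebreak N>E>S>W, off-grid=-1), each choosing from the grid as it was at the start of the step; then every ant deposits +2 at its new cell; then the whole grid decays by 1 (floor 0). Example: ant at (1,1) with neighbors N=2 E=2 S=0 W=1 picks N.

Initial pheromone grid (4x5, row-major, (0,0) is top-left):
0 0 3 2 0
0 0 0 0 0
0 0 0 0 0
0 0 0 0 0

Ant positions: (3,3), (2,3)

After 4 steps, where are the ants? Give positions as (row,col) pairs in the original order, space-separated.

Step 1: ant0:(3,3)->N->(2,3) | ant1:(2,3)->N->(1,3)
  grid max=2 at (0,2)
Step 2: ant0:(2,3)->N->(1,3) | ant1:(1,3)->N->(0,3)
  grid max=2 at (0,3)
Step 3: ant0:(1,3)->N->(0,3) | ant1:(0,3)->S->(1,3)
  grid max=3 at (0,3)
Step 4: ant0:(0,3)->S->(1,3) | ant1:(1,3)->N->(0,3)
  grid max=4 at (0,3)

(1,3) (0,3)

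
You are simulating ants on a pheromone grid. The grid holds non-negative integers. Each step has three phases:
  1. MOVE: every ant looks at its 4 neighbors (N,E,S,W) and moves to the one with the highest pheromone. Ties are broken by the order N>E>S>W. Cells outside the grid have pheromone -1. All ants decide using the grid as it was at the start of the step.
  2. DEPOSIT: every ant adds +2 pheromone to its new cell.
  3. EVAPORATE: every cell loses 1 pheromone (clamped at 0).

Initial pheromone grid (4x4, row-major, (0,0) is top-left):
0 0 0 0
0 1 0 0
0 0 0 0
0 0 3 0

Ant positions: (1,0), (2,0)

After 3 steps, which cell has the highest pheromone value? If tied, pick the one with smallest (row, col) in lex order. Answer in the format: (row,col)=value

Step 1: ant0:(1,0)->E->(1,1) | ant1:(2,0)->N->(1,0)
  grid max=2 at (1,1)
Step 2: ant0:(1,1)->W->(1,0) | ant1:(1,0)->E->(1,1)
  grid max=3 at (1,1)
Step 3: ant0:(1,0)->E->(1,1) | ant1:(1,1)->W->(1,0)
  grid max=4 at (1,1)
Final grid:
  0 0 0 0
  3 4 0 0
  0 0 0 0
  0 0 0 0
Max pheromone 4 at (1,1)

Answer: (1,1)=4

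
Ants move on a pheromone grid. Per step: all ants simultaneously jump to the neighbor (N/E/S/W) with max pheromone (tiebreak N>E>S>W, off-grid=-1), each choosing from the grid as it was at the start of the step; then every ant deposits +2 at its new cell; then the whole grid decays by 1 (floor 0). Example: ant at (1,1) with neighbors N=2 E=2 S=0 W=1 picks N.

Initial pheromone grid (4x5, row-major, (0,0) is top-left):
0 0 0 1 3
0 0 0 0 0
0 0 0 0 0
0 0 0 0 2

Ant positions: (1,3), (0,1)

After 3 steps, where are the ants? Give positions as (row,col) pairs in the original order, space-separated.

Step 1: ant0:(1,3)->N->(0,3) | ant1:(0,1)->E->(0,2)
  grid max=2 at (0,3)
Step 2: ant0:(0,3)->E->(0,4) | ant1:(0,2)->E->(0,3)
  grid max=3 at (0,3)
Step 3: ant0:(0,4)->W->(0,3) | ant1:(0,3)->E->(0,4)
  grid max=4 at (0,3)

(0,3) (0,4)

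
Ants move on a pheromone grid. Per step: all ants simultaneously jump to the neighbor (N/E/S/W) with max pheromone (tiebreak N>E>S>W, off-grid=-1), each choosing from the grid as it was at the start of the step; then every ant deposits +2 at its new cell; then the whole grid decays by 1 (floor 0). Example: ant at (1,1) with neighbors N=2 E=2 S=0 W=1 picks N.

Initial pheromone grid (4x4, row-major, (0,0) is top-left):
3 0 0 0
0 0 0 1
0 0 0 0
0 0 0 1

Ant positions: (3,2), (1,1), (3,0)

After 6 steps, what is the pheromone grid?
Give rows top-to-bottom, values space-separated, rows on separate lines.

After step 1: ants at (3,3),(0,1),(2,0)
  2 1 0 0
  0 0 0 0
  1 0 0 0
  0 0 0 2
After step 2: ants at (2,3),(0,0),(1,0)
  3 0 0 0
  1 0 0 0
  0 0 0 1
  0 0 0 1
After step 3: ants at (3,3),(1,0),(0,0)
  4 0 0 0
  2 0 0 0
  0 0 0 0
  0 0 0 2
After step 4: ants at (2,3),(0,0),(1,0)
  5 0 0 0
  3 0 0 0
  0 0 0 1
  0 0 0 1
After step 5: ants at (3,3),(1,0),(0,0)
  6 0 0 0
  4 0 0 0
  0 0 0 0
  0 0 0 2
After step 6: ants at (2,3),(0,0),(1,0)
  7 0 0 0
  5 0 0 0
  0 0 0 1
  0 0 0 1

7 0 0 0
5 0 0 0
0 0 0 1
0 0 0 1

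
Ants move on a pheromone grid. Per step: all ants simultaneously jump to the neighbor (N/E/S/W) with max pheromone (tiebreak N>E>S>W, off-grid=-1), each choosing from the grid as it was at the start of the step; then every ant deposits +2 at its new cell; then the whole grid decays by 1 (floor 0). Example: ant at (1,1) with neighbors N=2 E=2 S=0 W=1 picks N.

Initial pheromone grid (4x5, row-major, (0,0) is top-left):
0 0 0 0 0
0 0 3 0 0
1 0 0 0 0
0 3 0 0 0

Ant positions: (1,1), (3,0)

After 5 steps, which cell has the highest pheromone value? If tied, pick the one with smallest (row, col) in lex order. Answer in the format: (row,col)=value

Answer: (1,2)=4

Derivation:
Step 1: ant0:(1,1)->E->(1,2) | ant1:(3,0)->E->(3,1)
  grid max=4 at (1,2)
Step 2: ant0:(1,2)->N->(0,2) | ant1:(3,1)->N->(2,1)
  grid max=3 at (1,2)
Step 3: ant0:(0,2)->S->(1,2) | ant1:(2,1)->S->(3,1)
  grid max=4 at (1,2)
Step 4: ant0:(1,2)->N->(0,2) | ant1:(3,1)->N->(2,1)
  grid max=3 at (1,2)
Step 5: ant0:(0,2)->S->(1,2) | ant1:(2,1)->S->(3,1)
  grid max=4 at (1,2)
Final grid:
  0 0 0 0 0
  0 0 4 0 0
  0 0 0 0 0
  0 4 0 0 0
Max pheromone 4 at (1,2)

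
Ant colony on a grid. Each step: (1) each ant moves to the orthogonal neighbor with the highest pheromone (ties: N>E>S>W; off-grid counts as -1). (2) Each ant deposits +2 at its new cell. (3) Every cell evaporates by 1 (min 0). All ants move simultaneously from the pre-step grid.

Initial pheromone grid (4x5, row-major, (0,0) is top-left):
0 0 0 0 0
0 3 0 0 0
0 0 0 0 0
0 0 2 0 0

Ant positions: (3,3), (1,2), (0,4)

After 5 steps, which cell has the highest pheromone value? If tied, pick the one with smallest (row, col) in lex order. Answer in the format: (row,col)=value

Step 1: ant0:(3,3)->W->(3,2) | ant1:(1,2)->W->(1,1) | ant2:(0,4)->S->(1,4)
  grid max=4 at (1,1)
Step 2: ant0:(3,2)->N->(2,2) | ant1:(1,1)->N->(0,1) | ant2:(1,4)->N->(0,4)
  grid max=3 at (1,1)
Step 3: ant0:(2,2)->S->(3,2) | ant1:(0,1)->S->(1,1) | ant2:(0,4)->S->(1,4)
  grid max=4 at (1,1)
Step 4: ant0:(3,2)->N->(2,2) | ant1:(1,1)->N->(0,1) | ant2:(1,4)->N->(0,4)
  grid max=3 at (1,1)
Step 5: ant0:(2,2)->S->(3,2) | ant1:(0,1)->S->(1,1) | ant2:(0,4)->S->(1,4)
  grid max=4 at (1,1)
Final grid:
  0 0 0 0 0
  0 4 0 0 1
  0 0 0 0 0
  0 0 3 0 0
Max pheromone 4 at (1,1)

Answer: (1,1)=4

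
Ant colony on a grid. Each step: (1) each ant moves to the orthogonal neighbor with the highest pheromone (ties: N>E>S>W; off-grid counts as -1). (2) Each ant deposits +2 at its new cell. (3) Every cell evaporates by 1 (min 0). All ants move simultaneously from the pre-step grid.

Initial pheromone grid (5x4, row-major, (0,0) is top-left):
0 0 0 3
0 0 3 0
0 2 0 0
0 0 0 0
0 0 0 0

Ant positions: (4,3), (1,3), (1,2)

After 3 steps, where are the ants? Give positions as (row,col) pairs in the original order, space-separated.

Step 1: ant0:(4,3)->N->(3,3) | ant1:(1,3)->N->(0,3) | ant2:(1,2)->N->(0,2)
  grid max=4 at (0,3)
Step 2: ant0:(3,3)->N->(2,3) | ant1:(0,3)->W->(0,2) | ant2:(0,2)->E->(0,3)
  grid max=5 at (0,3)
Step 3: ant0:(2,3)->N->(1,3) | ant1:(0,2)->E->(0,3) | ant2:(0,3)->W->(0,2)
  grid max=6 at (0,3)

(1,3) (0,3) (0,2)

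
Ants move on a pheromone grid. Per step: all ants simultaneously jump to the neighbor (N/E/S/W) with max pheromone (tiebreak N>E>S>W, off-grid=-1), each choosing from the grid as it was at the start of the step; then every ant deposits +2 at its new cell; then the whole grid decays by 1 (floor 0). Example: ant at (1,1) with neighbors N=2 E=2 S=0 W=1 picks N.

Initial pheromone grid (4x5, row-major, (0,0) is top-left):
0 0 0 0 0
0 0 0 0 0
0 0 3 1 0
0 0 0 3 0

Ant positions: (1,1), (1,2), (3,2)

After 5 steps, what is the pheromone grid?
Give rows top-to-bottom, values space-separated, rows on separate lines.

After step 1: ants at (0,1),(2,2),(2,2)
  0 1 0 0 0
  0 0 0 0 0
  0 0 6 0 0
  0 0 0 2 0
After step 2: ants at (0,2),(1,2),(1,2)
  0 0 1 0 0
  0 0 3 0 0
  0 0 5 0 0
  0 0 0 1 0
After step 3: ants at (1,2),(2,2),(2,2)
  0 0 0 0 0
  0 0 4 0 0
  0 0 8 0 0
  0 0 0 0 0
After step 4: ants at (2,2),(1,2),(1,2)
  0 0 0 0 0
  0 0 7 0 0
  0 0 9 0 0
  0 0 0 0 0
After step 5: ants at (1,2),(2,2),(2,2)
  0 0 0 0 0
  0 0 8 0 0
  0 0 12 0 0
  0 0 0 0 0

0 0 0 0 0
0 0 8 0 0
0 0 12 0 0
0 0 0 0 0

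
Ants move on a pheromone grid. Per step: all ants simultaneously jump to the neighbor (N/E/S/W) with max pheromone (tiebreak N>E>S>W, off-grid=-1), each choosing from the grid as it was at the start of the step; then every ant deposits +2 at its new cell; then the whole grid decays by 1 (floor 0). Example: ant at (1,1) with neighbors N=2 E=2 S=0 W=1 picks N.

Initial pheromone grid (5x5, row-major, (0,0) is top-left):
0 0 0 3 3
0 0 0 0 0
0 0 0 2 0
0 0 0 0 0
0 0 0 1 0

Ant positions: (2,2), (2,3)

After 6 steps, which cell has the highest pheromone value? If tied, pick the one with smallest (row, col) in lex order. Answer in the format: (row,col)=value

Step 1: ant0:(2,2)->E->(2,3) | ant1:(2,3)->N->(1,3)
  grid max=3 at (2,3)
Step 2: ant0:(2,3)->N->(1,3) | ant1:(1,3)->S->(2,3)
  grid max=4 at (2,3)
Step 3: ant0:(1,3)->S->(2,3) | ant1:(2,3)->N->(1,3)
  grid max=5 at (2,3)
Step 4: ant0:(2,3)->N->(1,3) | ant1:(1,3)->S->(2,3)
  grid max=6 at (2,3)
Step 5: ant0:(1,3)->S->(2,3) | ant1:(2,3)->N->(1,3)
  grid max=7 at (2,3)
Step 6: ant0:(2,3)->N->(1,3) | ant1:(1,3)->S->(2,3)
  grid max=8 at (2,3)
Final grid:
  0 0 0 0 0
  0 0 0 6 0
  0 0 0 8 0
  0 0 0 0 0
  0 0 0 0 0
Max pheromone 8 at (2,3)

Answer: (2,3)=8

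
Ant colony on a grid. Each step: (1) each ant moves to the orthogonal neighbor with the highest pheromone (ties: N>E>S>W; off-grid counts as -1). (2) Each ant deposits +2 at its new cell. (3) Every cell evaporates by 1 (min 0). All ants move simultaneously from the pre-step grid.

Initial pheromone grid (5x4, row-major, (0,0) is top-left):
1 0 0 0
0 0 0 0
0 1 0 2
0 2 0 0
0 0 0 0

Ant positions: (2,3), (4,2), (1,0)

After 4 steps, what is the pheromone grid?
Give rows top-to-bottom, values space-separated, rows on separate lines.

After step 1: ants at (1,3),(3,2),(0,0)
  2 0 0 0
  0 0 0 1
  0 0 0 1
  0 1 1 0
  0 0 0 0
After step 2: ants at (2,3),(3,1),(0,1)
  1 1 0 0
  0 0 0 0
  0 0 0 2
  0 2 0 0
  0 0 0 0
After step 3: ants at (1,3),(2,1),(0,0)
  2 0 0 0
  0 0 0 1
  0 1 0 1
  0 1 0 0
  0 0 0 0
After step 4: ants at (2,3),(3,1),(0,1)
  1 1 0 0
  0 0 0 0
  0 0 0 2
  0 2 0 0
  0 0 0 0

1 1 0 0
0 0 0 0
0 0 0 2
0 2 0 0
0 0 0 0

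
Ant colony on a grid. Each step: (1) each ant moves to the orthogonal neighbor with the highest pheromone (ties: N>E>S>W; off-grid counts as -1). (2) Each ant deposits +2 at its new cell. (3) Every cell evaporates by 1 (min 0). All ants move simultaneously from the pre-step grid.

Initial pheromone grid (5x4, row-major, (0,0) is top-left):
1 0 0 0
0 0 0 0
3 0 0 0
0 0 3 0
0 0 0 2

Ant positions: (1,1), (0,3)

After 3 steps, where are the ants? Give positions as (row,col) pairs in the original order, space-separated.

Step 1: ant0:(1,1)->N->(0,1) | ant1:(0,3)->S->(1,3)
  grid max=2 at (2,0)
Step 2: ant0:(0,1)->E->(0,2) | ant1:(1,3)->N->(0,3)
  grid max=1 at (0,2)
Step 3: ant0:(0,2)->E->(0,3) | ant1:(0,3)->W->(0,2)
  grid max=2 at (0,2)

(0,3) (0,2)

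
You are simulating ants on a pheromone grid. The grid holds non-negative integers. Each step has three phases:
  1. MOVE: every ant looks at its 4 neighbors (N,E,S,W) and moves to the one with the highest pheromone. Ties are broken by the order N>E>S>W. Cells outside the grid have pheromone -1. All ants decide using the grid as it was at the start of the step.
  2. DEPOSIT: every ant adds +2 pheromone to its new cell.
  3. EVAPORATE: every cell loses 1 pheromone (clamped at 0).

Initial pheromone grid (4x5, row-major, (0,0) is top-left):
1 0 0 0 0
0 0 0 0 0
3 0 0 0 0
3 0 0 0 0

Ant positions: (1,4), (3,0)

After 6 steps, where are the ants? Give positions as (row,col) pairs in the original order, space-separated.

Step 1: ant0:(1,4)->N->(0,4) | ant1:(3,0)->N->(2,0)
  grid max=4 at (2,0)
Step 2: ant0:(0,4)->S->(1,4) | ant1:(2,0)->S->(3,0)
  grid max=3 at (2,0)
Step 3: ant0:(1,4)->N->(0,4) | ant1:(3,0)->N->(2,0)
  grid max=4 at (2,0)
Step 4: ant0:(0,4)->S->(1,4) | ant1:(2,0)->S->(3,0)
  grid max=3 at (2,0)
Step 5: ant0:(1,4)->N->(0,4) | ant1:(3,0)->N->(2,0)
  grid max=4 at (2,0)
Step 6: ant0:(0,4)->S->(1,4) | ant1:(2,0)->S->(3,0)
  grid max=3 at (2,0)

(1,4) (3,0)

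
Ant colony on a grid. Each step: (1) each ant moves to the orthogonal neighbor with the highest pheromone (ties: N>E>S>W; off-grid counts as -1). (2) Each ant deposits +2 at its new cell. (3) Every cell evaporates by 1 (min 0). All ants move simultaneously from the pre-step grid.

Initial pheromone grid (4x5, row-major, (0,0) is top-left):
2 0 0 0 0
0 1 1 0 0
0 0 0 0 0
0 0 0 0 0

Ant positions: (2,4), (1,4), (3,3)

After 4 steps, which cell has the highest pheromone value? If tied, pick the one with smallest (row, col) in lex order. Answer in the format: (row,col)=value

Answer: (0,4)=6

Derivation:
Step 1: ant0:(2,4)->N->(1,4) | ant1:(1,4)->N->(0,4) | ant2:(3,3)->N->(2,3)
  grid max=1 at (0,0)
Step 2: ant0:(1,4)->N->(0,4) | ant1:(0,4)->S->(1,4) | ant2:(2,3)->N->(1,3)
  grid max=2 at (0,4)
Step 3: ant0:(0,4)->S->(1,4) | ant1:(1,4)->N->(0,4) | ant2:(1,3)->E->(1,4)
  grid max=5 at (1,4)
Step 4: ant0:(1,4)->N->(0,4) | ant1:(0,4)->S->(1,4) | ant2:(1,4)->N->(0,4)
  grid max=6 at (0,4)
Final grid:
  0 0 0 0 6
  0 0 0 0 6
  0 0 0 0 0
  0 0 0 0 0
Max pheromone 6 at (0,4)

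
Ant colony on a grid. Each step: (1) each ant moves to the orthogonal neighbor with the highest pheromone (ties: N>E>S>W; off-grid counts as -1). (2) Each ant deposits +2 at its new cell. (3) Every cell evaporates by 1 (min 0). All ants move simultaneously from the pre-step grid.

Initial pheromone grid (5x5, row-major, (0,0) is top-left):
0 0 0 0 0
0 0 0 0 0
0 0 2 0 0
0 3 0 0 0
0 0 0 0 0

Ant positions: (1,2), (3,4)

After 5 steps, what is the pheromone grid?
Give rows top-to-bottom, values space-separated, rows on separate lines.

After step 1: ants at (2,2),(2,4)
  0 0 0 0 0
  0 0 0 0 0
  0 0 3 0 1
  0 2 0 0 0
  0 0 0 0 0
After step 2: ants at (1,2),(1,4)
  0 0 0 0 0
  0 0 1 0 1
  0 0 2 0 0
  0 1 0 0 0
  0 0 0 0 0
After step 3: ants at (2,2),(0,4)
  0 0 0 0 1
  0 0 0 0 0
  0 0 3 0 0
  0 0 0 0 0
  0 0 0 0 0
After step 4: ants at (1,2),(1,4)
  0 0 0 0 0
  0 0 1 0 1
  0 0 2 0 0
  0 0 0 0 0
  0 0 0 0 0
After step 5: ants at (2,2),(0,4)
  0 0 0 0 1
  0 0 0 0 0
  0 0 3 0 0
  0 0 0 0 0
  0 0 0 0 0

0 0 0 0 1
0 0 0 0 0
0 0 3 0 0
0 0 0 0 0
0 0 0 0 0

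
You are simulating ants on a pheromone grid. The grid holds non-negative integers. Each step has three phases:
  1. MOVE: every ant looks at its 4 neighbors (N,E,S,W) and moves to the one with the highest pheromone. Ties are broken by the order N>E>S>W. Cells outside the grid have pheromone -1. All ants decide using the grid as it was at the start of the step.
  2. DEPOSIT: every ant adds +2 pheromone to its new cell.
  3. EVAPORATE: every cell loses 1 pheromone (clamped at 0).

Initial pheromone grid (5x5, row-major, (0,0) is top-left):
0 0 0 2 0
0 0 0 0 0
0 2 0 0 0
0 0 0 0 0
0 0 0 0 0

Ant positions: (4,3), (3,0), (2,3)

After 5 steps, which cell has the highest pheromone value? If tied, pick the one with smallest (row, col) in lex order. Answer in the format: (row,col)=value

Answer: (0,3)=3

Derivation:
Step 1: ant0:(4,3)->N->(3,3) | ant1:(3,0)->N->(2,0) | ant2:(2,3)->N->(1,3)
  grid max=1 at (0,3)
Step 2: ant0:(3,3)->N->(2,3) | ant1:(2,0)->E->(2,1) | ant2:(1,3)->N->(0,3)
  grid max=2 at (0,3)
Step 3: ant0:(2,3)->N->(1,3) | ant1:(2,1)->N->(1,1) | ant2:(0,3)->E->(0,4)
  grid max=1 at (0,3)
Step 4: ant0:(1,3)->N->(0,3) | ant1:(1,1)->S->(2,1) | ant2:(0,4)->W->(0,3)
  grid max=4 at (0,3)
Step 5: ant0:(0,3)->E->(0,4) | ant1:(2,1)->N->(1,1) | ant2:(0,3)->E->(0,4)
  grid max=3 at (0,3)
Final grid:
  0 0 0 3 3
  0 1 0 0 0
  0 1 0 0 0
  0 0 0 0 0
  0 0 0 0 0
Max pheromone 3 at (0,3)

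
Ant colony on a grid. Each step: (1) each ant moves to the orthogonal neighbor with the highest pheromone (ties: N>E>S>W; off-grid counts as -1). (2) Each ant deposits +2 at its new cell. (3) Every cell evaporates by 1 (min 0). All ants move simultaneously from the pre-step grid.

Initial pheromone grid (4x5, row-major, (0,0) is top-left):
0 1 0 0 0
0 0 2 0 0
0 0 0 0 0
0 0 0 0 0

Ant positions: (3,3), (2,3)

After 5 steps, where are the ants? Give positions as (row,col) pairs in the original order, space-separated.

Step 1: ant0:(3,3)->N->(2,3) | ant1:(2,3)->N->(1,3)
  grid max=1 at (1,2)
Step 2: ant0:(2,3)->N->(1,3) | ant1:(1,3)->S->(2,3)
  grid max=2 at (1,3)
Step 3: ant0:(1,3)->S->(2,3) | ant1:(2,3)->N->(1,3)
  grid max=3 at (1,3)
Step 4: ant0:(2,3)->N->(1,3) | ant1:(1,3)->S->(2,3)
  grid max=4 at (1,3)
Step 5: ant0:(1,3)->S->(2,3) | ant1:(2,3)->N->(1,3)
  grid max=5 at (1,3)

(2,3) (1,3)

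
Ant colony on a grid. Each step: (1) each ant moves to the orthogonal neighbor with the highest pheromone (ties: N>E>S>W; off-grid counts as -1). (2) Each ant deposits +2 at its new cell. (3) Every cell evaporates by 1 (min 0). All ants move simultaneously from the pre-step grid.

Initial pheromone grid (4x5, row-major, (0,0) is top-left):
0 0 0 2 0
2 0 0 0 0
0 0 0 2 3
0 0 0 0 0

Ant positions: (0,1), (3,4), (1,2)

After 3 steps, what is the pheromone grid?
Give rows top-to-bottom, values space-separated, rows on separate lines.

After step 1: ants at (0,2),(2,4),(0,2)
  0 0 3 1 0
  1 0 0 0 0
  0 0 0 1 4
  0 0 0 0 0
After step 2: ants at (0,3),(2,3),(0,3)
  0 0 2 4 0
  0 0 0 0 0
  0 0 0 2 3
  0 0 0 0 0
After step 3: ants at (0,2),(2,4),(0,2)
  0 0 5 3 0
  0 0 0 0 0
  0 0 0 1 4
  0 0 0 0 0

0 0 5 3 0
0 0 0 0 0
0 0 0 1 4
0 0 0 0 0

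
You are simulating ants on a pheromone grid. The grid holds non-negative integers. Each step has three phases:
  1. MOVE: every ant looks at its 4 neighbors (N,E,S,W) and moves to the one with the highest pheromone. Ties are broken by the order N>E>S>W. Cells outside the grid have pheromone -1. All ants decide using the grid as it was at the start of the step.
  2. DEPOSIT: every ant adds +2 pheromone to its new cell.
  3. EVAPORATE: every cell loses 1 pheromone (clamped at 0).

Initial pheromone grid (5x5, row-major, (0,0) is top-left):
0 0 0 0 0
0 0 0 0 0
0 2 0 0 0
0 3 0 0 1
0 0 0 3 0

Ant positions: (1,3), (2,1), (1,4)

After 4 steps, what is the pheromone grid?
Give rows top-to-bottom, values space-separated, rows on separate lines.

After step 1: ants at (0,3),(3,1),(0,4)
  0 0 0 1 1
  0 0 0 0 0
  0 1 0 0 0
  0 4 0 0 0
  0 0 0 2 0
After step 2: ants at (0,4),(2,1),(0,3)
  0 0 0 2 2
  0 0 0 0 0
  0 2 0 0 0
  0 3 0 0 0
  0 0 0 1 0
After step 3: ants at (0,3),(3,1),(0,4)
  0 0 0 3 3
  0 0 0 0 0
  0 1 0 0 0
  0 4 0 0 0
  0 0 0 0 0
After step 4: ants at (0,4),(2,1),(0,3)
  0 0 0 4 4
  0 0 0 0 0
  0 2 0 0 0
  0 3 0 0 0
  0 0 0 0 0

0 0 0 4 4
0 0 0 0 0
0 2 0 0 0
0 3 0 0 0
0 0 0 0 0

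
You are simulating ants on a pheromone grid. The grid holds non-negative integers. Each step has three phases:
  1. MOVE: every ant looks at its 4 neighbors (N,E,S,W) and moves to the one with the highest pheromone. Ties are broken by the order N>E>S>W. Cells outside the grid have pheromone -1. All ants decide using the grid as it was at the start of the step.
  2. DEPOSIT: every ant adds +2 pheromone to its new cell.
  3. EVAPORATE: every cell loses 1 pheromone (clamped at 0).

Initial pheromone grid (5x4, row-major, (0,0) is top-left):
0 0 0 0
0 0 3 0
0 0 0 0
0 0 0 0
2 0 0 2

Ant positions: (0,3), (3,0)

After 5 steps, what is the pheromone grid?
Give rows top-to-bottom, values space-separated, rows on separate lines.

After step 1: ants at (1,3),(4,0)
  0 0 0 0
  0 0 2 1
  0 0 0 0
  0 0 0 0
  3 0 0 1
After step 2: ants at (1,2),(3,0)
  0 0 0 0
  0 0 3 0
  0 0 0 0
  1 0 0 0
  2 0 0 0
After step 3: ants at (0,2),(4,0)
  0 0 1 0
  0 0 2 0
  0 0 0 0
  0 0 0 0
  3 0 0 0
After step 4: ants at (1,2),(3,0)
  0 0 0 0
  0 0 3 0
  0 0 0 0
  1 0 0 0
  2 0 0 0
After step 5: ants at (0,2),(4,0)
  0 0 1 0
  0 0 2 0
  0 0 0 0
  0 0 0 0
  3 0 0 0

0 0 1 0
0 0 2 0
0 0 0 0
0 0 0 0
3 0 0 0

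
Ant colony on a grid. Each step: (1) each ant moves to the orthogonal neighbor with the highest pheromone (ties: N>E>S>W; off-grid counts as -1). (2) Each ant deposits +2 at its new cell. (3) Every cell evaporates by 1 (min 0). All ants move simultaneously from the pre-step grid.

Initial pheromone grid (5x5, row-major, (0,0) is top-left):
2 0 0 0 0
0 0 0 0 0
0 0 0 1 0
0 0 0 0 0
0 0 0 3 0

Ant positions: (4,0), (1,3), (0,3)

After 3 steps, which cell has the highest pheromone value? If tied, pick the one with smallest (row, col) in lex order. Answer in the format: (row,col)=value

Step 1: ant0:(4,0)->N->(3,0) | ant1:(1,3)->S->(2,3) | ant2:(0,3)->E->(0,4)
  grid max=2 at (2,3)
Step 2: ant0:(3,0)->N->(2,0) | ant1:(2,3)->N->(1,3) | ant2:(0,4)->S->(1,4)
  grid max=1 at (1,3)
Step 3: ant0:(2,0)->N->(1,0) | ant1:(1,3)->E->(1,4) | ant2:(1,4)->W->(1,3)
  grid max=2 at (1,3)
Final grid:
  0 0 0 0 0
  1 0 0 2 2
  0 0 0 0 0
  0 0 0 0 0
  0 0 0 0 0
Max pheromone 2 at (1,3)

Answer: (1,3)=2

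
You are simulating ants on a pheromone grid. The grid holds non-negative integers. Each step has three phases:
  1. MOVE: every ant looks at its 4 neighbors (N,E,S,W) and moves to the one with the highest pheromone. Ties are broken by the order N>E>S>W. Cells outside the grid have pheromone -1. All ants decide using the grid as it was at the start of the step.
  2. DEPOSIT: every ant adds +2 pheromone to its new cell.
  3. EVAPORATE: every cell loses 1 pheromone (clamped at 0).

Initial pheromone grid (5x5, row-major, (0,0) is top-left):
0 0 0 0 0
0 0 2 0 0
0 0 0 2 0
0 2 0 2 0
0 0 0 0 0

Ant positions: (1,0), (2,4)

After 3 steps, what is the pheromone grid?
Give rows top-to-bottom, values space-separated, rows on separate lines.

After step 1: ants at (0,0),(2,3)
  1 0 0 0 0
  0 0 1 0 0
  0 0 0 3 0
  0 1 0 1 0
  0 0 0 0 0
After step 2: ants at (0,1),(3,3)
  0 1 0 0 0
  0 0 0 0 0
  0 0 0 2 0
  0 0 0 2 0
  0 0 0 0 0
After step 3: ants at (0,2),(2,3)
  0 0 1 0 0
  0 0 0 0 0
  0 0 0 3 0
  0 0 0 1 0
  0 0 0 0 0

0 0 1 0 0
0 0 0 0 0
0 0 0 3 0
0 0 0 1 0
0 0 0 0 0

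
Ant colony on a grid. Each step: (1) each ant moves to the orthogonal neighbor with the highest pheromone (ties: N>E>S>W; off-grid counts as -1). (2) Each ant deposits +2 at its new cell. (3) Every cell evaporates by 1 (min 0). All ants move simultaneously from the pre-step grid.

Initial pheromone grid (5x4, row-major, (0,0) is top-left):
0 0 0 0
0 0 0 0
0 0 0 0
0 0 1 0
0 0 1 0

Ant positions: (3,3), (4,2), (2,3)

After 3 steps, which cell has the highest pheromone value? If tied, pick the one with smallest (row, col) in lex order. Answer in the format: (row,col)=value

Step 1: ant0:(3,3)->W->(3,2) | ant1:(4,2)->N->(3,2) | ant2:(2,3)->N->(1,3)
  grid max=4 at (3,2)
Step 2: ant0:(3,2)->N->(2,2) | ant1:(3,2)->N->(2,2) | ant2:(1,3)->N->(0,3)
  grid max=3 at (2,2)
Step 3: ant0:(2,2)->S->(3,2) | ant1:(2,2)->S->(3,2) | ant2:(0,3)->S->(1,3)
  grid max=6 at (3,2)
Final grid:
  0 0 0 0
  0 0 0 1
  0 0 2 0
  0 0 6 0
  0 0 0 0
Max pheromone 6 at (3,2)

Answer: (3,2)=6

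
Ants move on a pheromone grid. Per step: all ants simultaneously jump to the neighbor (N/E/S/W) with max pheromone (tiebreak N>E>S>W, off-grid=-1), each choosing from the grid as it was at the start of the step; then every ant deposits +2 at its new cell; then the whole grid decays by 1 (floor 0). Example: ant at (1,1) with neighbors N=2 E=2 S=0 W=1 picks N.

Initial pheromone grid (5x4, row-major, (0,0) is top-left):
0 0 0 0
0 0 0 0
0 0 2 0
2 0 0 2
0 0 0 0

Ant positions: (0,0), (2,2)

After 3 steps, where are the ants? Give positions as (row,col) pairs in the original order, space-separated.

Step 1: ant0:(0,0)->E->(0,1) | ant1:(2,2)->N->(1,2)
  grid max=1 at (0,1)
Step 2: ant0:(0,1)->E->(0,2) | ant1:(1,2)->S->(2,2)
  grid max=2 at (2,2)
Step 3: ant0:(0,2)->E->(0,3) | ant1:(2,2)->N->(1,2)
  grid max=1 at (0,3)

(0,3) (1,2)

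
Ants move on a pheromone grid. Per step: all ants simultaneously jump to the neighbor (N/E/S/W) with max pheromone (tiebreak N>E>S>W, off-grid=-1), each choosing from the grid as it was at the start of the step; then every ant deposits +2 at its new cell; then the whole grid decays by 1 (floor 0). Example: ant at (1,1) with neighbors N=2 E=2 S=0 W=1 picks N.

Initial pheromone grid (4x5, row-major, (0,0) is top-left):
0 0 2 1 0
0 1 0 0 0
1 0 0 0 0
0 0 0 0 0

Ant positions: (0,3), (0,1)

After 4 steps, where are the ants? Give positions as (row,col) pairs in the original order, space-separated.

Step 1: ant0:(0,3)->W->(0,2) | ant1:(0,1)->E->(0,2)
  grid max=5 at (0,2)
Step 2: ant0:(0,2)->E->(0,3) | ant1:(0,2)->E->(0,3)
  grid max=4 at (0,2)
Step 3: ant0:(0,3)->W->(0,2) | ant1:(0,3)->W->(0,2)
  grid max=7 at (0,2)
Step 4: ant0:(0,2)->E->(0,3) | ant1:(0,2)->E->(0,3)
  grid max=6 at (0,2)

(0,3) (0,3)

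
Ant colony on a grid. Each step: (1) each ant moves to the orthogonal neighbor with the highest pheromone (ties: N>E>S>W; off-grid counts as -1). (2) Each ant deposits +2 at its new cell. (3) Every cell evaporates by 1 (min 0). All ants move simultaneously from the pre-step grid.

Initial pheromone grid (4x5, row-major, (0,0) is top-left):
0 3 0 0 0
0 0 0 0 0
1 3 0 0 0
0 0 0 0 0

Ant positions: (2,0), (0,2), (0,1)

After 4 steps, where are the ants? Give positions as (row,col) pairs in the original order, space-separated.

Step 1: ant0:(2,0)->E->(2,1) | ant1:(0,2)->W->(0,1) | ant2:(0,1)->E->(0,2)
  grid max=4 at (0,1)
Step 2: ant0:(2,1)->N->(1,1) | ant1:(0,1)->E->(0,2) | ant2:(0,2)->W->(0,1)
  grid max=5 at (0,1)
Step 3: ant0:(1,1)->N->(0,1) | ant1:(0,2)->W->(0,1) | ant2:(0,1)->E->(0,2)
  grid max=8 at (0,1)
Step 4: ant0:(0,1)->E->(0,2) | ant1:(0,1)->E->(0,2) | ant2:(0,2)->W->(0,1)
  grid max=9 at (0,1)

(0,2) (0,2) (0,1)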